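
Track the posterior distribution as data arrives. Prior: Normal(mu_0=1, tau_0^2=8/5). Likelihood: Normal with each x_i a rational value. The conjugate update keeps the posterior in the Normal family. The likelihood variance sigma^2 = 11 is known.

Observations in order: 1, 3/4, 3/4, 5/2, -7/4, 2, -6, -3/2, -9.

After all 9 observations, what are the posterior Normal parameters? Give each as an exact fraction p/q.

mu_0=-35/127, tau_0^2=88/127

obs 1: x=1 → posterior Normal(1, 88/63)
obs 2: x=3/4 → posterior Normal(69/71, 88/71)
obs 3: x=3/4 → posterior Normal(75/79, 88/79)
obs 4: x=5/2 → posterior Normal(95/87, 88/87)
obs 5: x=-7/4 → posterior Normal(81/95, 88/95)
obs 6: x=2 → posterior Normal(97/103, 88/103)
obs 7: x=-6 → posterior Normal(49/111, 88/111)
obs 8: x=-3/2 → posterior Normal(37/119, 88/119)
obs 9: x=-9 → posterior Normal(-35/127, 88/127)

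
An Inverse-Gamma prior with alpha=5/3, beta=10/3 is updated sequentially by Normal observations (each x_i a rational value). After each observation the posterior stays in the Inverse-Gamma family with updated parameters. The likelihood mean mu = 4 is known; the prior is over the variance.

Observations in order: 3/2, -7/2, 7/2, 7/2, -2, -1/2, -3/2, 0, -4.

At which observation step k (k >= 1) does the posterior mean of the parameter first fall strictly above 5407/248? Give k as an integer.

k = 9

obs 1: x=3/2 → posterior Inverse-Gamma(13/6, 155/24)
obs 2: x=-7/2 → posterior Inverse-Gamma(8/3, 415/12)
obs 3: x=7/2 → posterior Inverse-Gamma(19/6, 833/24)
obs 4: x=7/2 → posterior Inverse-Gamma(11/3, 209/6)
obs 5: x=-2 → posterior Inverse-Gamma(25/6, 317/6)
obs 6: x=-1/2 → posterior Inverse-Gamma(14/3, 1511/24)
obs 7: x=-3/2 → posterior Inverse-Gamma(31/6, 937/12)
obs 8: x=0 → posterior Inverse-Gamma(17/3, 1033/12)
obs 9: x=-4 → posterior Inverse-Gamma(37/6, 1417/12)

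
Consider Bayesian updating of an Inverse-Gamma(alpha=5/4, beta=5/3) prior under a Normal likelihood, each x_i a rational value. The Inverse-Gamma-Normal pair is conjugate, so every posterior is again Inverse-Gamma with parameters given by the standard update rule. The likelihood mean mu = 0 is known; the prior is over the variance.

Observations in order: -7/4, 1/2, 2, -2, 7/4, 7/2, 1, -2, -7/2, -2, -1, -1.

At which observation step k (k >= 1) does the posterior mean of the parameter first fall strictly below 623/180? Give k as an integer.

obs 1: x=-7/4 → posterior Inverse-Gamma(7/4, 307/96)
obs 2: x=1/2 → posterior Inverse-Gamma(9/4, 319/96)
obs 3: x=2 → posterior Inverse-Gamma(11/4, 511/96)
obs 4: x=-2 → posterior Inverse-Gamma(13/4, 703/96)
obs 5: x=7/4 → posterior Inverse-Gamma(15/4, 425/48)
obs 6: x=7/2 → posterior Inverse-Gamma(17/4, 719/48)
obs 7: x=1 → posterior Inverse-Gamma(19/4, 743/48)
obs 8: x=-2 → posterior Inverse-Gamma(21/4, 839/48)
obs 9: x=-7/2 → posterior Inverse-Gamma(23/4, 1133/48)
obs 10: x=-2 → posterior Inverse-Gamma(25/4, 1229/48)
obs 11: x=-1 → posterior Inverse-Gamma(27/4, 1253/48)
obs 12: x=-1 → posterior Inverse-Gamma(29/4, 1277/48)

k = 2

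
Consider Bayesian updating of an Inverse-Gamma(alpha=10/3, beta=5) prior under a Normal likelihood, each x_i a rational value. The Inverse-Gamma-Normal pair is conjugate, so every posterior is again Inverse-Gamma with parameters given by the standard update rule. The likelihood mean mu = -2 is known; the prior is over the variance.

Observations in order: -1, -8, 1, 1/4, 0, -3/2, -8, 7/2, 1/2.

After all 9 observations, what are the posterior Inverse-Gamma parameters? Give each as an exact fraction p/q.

alpha=47/6, beta=2205/32

obs 1: x=-1 → posterior Inverse-Gamma(23/6, 11/2)
obs 2: x=-8 → posterior Inverse-Gamma(13/3, 47/2)
obs 3: x=1 → posterior Inverse-Gamma(29/6, 28)
obs 4: x=1/4 → posterior Inverse-Gamma(16/3, 977/32)
obs 5: x=0 → posterior Inverse-Gamma(35/6, 1041/32)
obs 6: x=-3/2 → posterior Inverse-Gamma(19/3, 1045/32)
obs 7: x=-8 → posterior Inverse-Gamma(41/6, 1621/32)
obs 8: x=7/2 → posterior Inverse-Gamma(22/3, 2105/32)
obs 9: x=1/2 → posterior Inverse-Gamma(47/6, 2205/32)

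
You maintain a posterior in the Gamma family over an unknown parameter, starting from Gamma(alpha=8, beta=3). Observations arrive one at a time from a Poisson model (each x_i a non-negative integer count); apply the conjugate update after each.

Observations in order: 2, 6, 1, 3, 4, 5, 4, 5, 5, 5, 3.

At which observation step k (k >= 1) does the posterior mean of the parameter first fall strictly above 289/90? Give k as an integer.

k = 6

obs 1: x=2 → posterior Gamma(10, 4)
obs 2: x=6 → posterior Gamma(16, 5)
obs 3: x=1 → posterior Gamma(17, 6)
obs 4: x=3 → posterior Gamma(20, 7)
obs 5: x=4 → posterior Gamma(24, 8)
obs 6: x=5 → posterior Gamma(29, 9)
obs 7: x=4 → posterior Gamma(33, 10)
obs 8: x=5 → posterior Gamma(38, 11)
obs 9: x=5 → posterior Gamma(43, 12)
obs 10: x=5 → posterior Gamma(48, 13)
obs 11: x=3 → posterior Gamma(51, 14)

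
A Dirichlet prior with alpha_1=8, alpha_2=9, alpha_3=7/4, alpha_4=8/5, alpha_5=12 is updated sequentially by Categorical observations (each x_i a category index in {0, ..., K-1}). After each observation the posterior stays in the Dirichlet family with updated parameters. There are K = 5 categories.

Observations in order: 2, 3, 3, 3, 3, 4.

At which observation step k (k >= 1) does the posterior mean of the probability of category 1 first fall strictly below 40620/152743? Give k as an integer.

obs 1: x=2 → posterior Dirichlet(8, 9, 11/4, 8/5, 12)
obs 2: x=3 → posterior Dirichlet(8, 9, 11/4, 13/5, 12)
obs 3: x=3 → posterior Dirichlet(8, 9, 11/4, 18/5, 12)
obs 4: x=3 → posterior Dirichlet(8, 9, 11/4, 23/5, 12)
obs 5: x=3 → posterior Dirichlet(8, 9, 11/4, 28/5, 12)
obs 6: x=4 → posterior Dirichlet(8, 9, 11/4, 28/5, 13)

k = 2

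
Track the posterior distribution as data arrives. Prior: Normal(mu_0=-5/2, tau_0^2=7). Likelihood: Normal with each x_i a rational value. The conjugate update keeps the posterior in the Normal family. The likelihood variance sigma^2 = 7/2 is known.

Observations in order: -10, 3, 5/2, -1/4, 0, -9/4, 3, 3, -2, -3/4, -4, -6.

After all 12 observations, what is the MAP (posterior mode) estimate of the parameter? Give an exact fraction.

obs 1: x=-10 → posterior Normal(-15/2, 7/3)
obs 2: x=3 → posterior Normal(-33/10, 7/5)
obs 3: x=5/2 → posterior Normal(-23/14, 1)
obs 4: x=-1/4 → posterior Normal(-4/3, 7/9)
obs 5: x=0 → posterior Normal(-12/11, 7/11)
obs 6: x=-9/4 → posterior Normal(-33/26, 7/13)
obs 7: x=3 → posterior Normal(-7/10, 7/15)
obs 8: x=3 → posterior Normal(-9/34, 7/17)
obs 9: x=-2 → posterior Normal(-17/38, 7/19)
obs 10: x=-3/4 → posterior Normal(-10/21, 1/3)
obs 11: x=-4 → posterior Normal(-18/23, 7/23)
obs 12: x=-6 → posterior Normal(-6/5, 7/25)

-6/5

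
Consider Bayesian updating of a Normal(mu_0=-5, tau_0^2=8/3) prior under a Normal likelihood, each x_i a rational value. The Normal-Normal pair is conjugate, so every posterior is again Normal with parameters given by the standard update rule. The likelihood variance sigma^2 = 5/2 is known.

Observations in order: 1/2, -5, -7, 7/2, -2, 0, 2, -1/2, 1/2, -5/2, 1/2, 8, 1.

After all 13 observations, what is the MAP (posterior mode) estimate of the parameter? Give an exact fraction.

-91/223

obs 1: x=1/2 → posterior Normal(-67/31, 40/31)
obs 2: x=-5 → posterior Normal(-147/47, 40/47)
obs 3: x=-7 → posterior Normal(-37/9, 40/63)
obs 4: x=7/2 → posterior Normal(-203/79, 40/79)
obs 5: x=-2 → posterior Normal(-47/19, 8/19)
obs 6: x=0 → posterior Normal(-235/111, 40/111)
obs 7: x=2 → posterior Normal(-203/127, 40/127)
obs 8: x=-1/2 → posterior Normal(-211/143, 40/143)
obs 9: x=1/2 → posterior Normal(-203/159, 40/159)
obs 10: x=-5/2 → posterior Normal(-243/175, 8/35)
obs 11: x=1/2 → posterior Normal(-235/191, 40/191)
obs 12: x=8 → posterior Normal(-107/207, 40/207)
obs 13: x=1 → posterior Normal(-91/223, 40/223)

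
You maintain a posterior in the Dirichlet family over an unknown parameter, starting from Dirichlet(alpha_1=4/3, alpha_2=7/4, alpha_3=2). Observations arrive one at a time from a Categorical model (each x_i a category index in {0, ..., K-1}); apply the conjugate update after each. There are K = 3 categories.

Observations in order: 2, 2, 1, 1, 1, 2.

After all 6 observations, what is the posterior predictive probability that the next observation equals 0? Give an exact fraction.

16/133

obs 1: x=2 → posterior Dirichlet(4/3, 7/4, 3)
obs 2: x=2 → posterior Dirichlet(4/3, 7/4, 4)
obs 3: x=1 → posterior Dirichlet(4/3, 11/4, 4)
obs 4: x=1 → posterior Dirichlet(4/3, 15/4, 4)
obs 5: x=1 → posterior Dirichlet(4/3, 19/4, 4)
obs 6: x=2 → posterior Dirichlet(4/3, 19/4, 5)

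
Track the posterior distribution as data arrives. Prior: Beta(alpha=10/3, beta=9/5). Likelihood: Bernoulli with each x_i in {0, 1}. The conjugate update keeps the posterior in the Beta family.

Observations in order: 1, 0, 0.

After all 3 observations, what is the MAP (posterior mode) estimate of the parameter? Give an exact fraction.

obs 1: x=1 → posterior Beta(13/3, 9/5)
obs 2: x=0 → posterior Beta(13/3, 14/5)
obs 3: x=0 → posterior Beta(13/3, 19/5)

25/46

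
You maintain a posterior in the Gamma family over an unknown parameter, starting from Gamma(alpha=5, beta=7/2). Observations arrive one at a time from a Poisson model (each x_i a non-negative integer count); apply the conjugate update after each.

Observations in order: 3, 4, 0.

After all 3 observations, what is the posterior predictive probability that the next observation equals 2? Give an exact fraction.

2423000852738024/9730975341796875

obs 1: x=3 → posterior Gamma(8, 9/2)
obs 2: x=4 → posterior Gamma(12, 11/2)
obs 3: x=0 → posterior Gamma(12, 13/2)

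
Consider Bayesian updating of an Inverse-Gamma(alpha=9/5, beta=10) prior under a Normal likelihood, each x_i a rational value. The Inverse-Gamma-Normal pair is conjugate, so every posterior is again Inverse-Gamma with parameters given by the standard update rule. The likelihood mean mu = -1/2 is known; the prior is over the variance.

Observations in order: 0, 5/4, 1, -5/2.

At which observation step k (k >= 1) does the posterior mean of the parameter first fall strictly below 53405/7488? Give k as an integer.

obs 1: x=0 → posterior Inverse-Gamma(23/10, 81/8)
obs 2: x=5/4 → posterior Inverse-Gamma(14/5, 373/32)
obs 3: x=1 → posterior Inverse-Gamma(33/10, 409/32)
obs 4: x=-5/2 → posterior Inverse-Gamma(19/5, 473/32)

k = 2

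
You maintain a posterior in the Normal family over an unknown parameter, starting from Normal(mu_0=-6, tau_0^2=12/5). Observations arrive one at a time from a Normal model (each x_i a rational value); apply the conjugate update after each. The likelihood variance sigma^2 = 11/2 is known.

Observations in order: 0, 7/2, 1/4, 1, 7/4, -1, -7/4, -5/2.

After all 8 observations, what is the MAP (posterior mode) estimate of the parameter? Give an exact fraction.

-300/247

obs 1: x=0 → posterior Normal(-330/79, 132/79)
obs 2: x=7/2 → posterior Normal(-246/103, 132/103)
obs 3: x=1/4 → posterior Normal(-240/127, 132/127)
obs 4: x=1 → posterior Normal(-216/151, 132/151)
obs 5: x=7/4 → posterior Normal(-174/175, 132/175)
obs 6: x=-1 → posterior Normal(-198/199, 132/199)
obs 7: x=-7/4 → posterior Normal(-240/223, 132/223)
obs 8: x=-5/2 → posterior Normal(-300/247, 132/247)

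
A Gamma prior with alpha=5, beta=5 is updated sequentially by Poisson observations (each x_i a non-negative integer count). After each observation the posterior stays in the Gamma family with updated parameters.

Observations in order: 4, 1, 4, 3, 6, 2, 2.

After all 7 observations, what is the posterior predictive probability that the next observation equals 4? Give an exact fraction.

obs 1: x=4 → posterior Gamma(9, 6)
obs 2: x=1 → posterior Gamma(10, 7)
obs 3: x=4 → posterior Gamma(14, 8)
obs 4: x=3 → posterior Gamma(17, 9)
obs 5: x=6 → posterior Gamma(23, 10)
obs 6: x=2 → posterior Gamma(25, 11)
obs 7: x=2 → posterior Gamma(27, 12)

3764639976668224272248196028170240/34059943367449284484947168626829637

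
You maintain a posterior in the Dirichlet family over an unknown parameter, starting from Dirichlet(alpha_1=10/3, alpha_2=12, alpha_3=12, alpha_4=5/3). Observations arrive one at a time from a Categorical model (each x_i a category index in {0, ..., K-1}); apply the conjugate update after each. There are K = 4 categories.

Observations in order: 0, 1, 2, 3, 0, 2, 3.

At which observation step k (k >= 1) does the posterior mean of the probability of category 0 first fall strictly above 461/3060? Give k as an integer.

obs 1: x=0 → posterior Dirichlet(13/3, 12, 12, 5/3)
obs 2: x=1 → posterior Dirichlet(13/3, 13, 12, 5/3)
obs 3: x=2 → posterior Dirichlet(13/3, 13, 13, 5/3)
obs 4: x=3 → posterior Dirichlet(13/3, 13, 13, 8/3)
obs 5: x=0 → posterior Dirichlet(16/3, 13, 13, 8/3)
obs 6: x=2 → posterior Dirichlet(16/3, 13, 14, 8/3)
obs 7: x=3 → posterior Dirichlet(16/3, 13, 14, 11/3)

k = 5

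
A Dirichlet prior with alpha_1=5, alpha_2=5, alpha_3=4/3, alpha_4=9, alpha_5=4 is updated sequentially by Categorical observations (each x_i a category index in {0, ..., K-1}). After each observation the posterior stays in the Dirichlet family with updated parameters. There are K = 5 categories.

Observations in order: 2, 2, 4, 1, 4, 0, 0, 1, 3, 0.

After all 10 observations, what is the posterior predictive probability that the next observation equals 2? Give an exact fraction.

10/103

obs 1: x=2 → posterior Dirichlet(5, 5, 7/3, 9, 4)
obs 2: x=2 → posterior Dirichlet(5, 5, 10/3, 9, 4)
obs 3: x=4 → posterior Dirichlet(5, 5, 10/3, 9, 5)
obs 4: x=1 → posterior Dirichlet(5, 6, 10/3, 9, 5)
obs 5: x=4 → posterior Dirichlet(5, 6, 10/3, 9, 6)
obs 6: x=0 → posterior Dirichlet(6, 6, 10/3, 9, 6)
obs 7: x=0 → posterior Dirichlet(7, 6, 10/3, 9, 6)
obs 8: x=1 → posterior Dirichlet(7, 7, 10/3, 9, 6)
obs 9: x=3 → posterior Dirichlet(7, 7, 10/3, 10, 6)
obs 10: x=0 → posterior Dirichlet(8, 7, 10/3, 10, 6)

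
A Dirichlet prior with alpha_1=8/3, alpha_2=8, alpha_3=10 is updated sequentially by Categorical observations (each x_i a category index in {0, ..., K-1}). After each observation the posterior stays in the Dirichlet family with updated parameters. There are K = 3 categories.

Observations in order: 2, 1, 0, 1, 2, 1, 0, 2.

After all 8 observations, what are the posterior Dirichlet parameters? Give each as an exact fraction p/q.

alpha_1=14/3, alpha_2=11, alpha_3=13

obs 1: x=2 → posterior Dirichlet(8/3, 8, 11)
obs 2: x=1 → posterior Dirichlet(8/3, 9, 11)
obs 3: x=0 → posterior Dirichlet(11/3, 9, 11)
obs 4: x=1 → posterior Dirichlet(11/3, 10, 11)
obs 5: x=2 → posterior Dirichlet(11/3, 10, 12)
obs 6: x=1 → posterior Dirichlet(11/3, 11, 12)
obs 7: x=0 → posterior Dirichlet(14/3, 11, 12)
obs 8: x=2 → posterior Dirichlet(14/3, 11, 13)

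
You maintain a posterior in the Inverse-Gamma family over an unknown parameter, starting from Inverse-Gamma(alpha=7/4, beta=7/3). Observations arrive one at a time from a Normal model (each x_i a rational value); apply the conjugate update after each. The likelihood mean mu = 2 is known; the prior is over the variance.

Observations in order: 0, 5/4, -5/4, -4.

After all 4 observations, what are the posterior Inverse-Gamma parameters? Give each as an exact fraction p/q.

alpha=15/4, beta=1339/48

obs 1: x=0 → posterior Inverse-Gamma(9/4, 13/3)
obs 2: x=5/4 → posterior Inverse-Gamma(11/4, 443/96)
obs 3: x=-5/4 → posterior Inverse-Gamma(13/4, 475/48)
obs 4: x=-4 → posterior Inverse-Gamma(15/4, 1339/48)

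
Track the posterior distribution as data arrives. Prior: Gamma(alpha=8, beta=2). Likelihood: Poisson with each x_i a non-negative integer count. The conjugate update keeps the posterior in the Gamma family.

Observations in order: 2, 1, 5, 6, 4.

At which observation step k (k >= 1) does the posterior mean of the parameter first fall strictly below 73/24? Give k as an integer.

obs 1: x=2 → posterior Gamma(10, 3)
obs 2: x=1 → posterior Gamma(11, 4)
obs 3: x=5 → posterior Gamma(16, 5)
obs 4: x=6 → posterior Gamma(22, 6)
obs 5: x=4 → posterior Gamma(26, 7)

k = 2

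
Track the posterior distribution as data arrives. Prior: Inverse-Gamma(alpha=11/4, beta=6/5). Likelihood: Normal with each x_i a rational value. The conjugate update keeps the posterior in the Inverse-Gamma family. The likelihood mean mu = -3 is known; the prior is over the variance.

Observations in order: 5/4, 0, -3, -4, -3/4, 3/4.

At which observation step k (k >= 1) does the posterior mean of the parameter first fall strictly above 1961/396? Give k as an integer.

obs 1: x=5/4 → posterior Inverse-Gamma(13/4, 1637/160)
obs 2: x=0 → posterior Inverse-Gamma(15/4, 2357/160)
obs 3: x=-3 → posterior Inverse-Gamma(17/4, 2357/160)
obs 4: x=-4 → posterior Inverse-Gamma(19/4, 2437/160)
obs 5: x=-3/4 → posterior Inverse-Gamma(21/4, 1421/80)
obs 6: x=3/4 → posterior Inverse-Gamma(23/4, 3967/160)

k = 2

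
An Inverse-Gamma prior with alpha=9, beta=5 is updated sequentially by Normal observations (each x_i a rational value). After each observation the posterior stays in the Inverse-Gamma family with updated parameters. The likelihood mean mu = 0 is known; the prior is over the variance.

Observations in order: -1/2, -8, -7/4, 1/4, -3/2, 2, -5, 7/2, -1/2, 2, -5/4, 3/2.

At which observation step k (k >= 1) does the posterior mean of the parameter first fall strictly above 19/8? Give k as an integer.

k = 2

obs 1: x=-1/2 → posterior Inverse-Gamma(19/2, 41/8)
obs 2: x=-8 → posterior Inverse-Gamma(10, 297/8)
obs 3: x=-7/4 → posterior Inverse-Gamma(21/2, 1237/32)
obs 4: x=1/4 → posterior Inverse-Gamma(11, 619/16)
obs 5: x=-3/2 → posterior Inverse-Gamma(23/2, 637/16)
obs 6: x=2 → posterior Inverse-Gamma(12, 669/16)
obs 7: x=-5 → posterior Inverse-Gamma(25/2, 869/16)
obs 8: x=7/2 → posterior Inverse-Gamma(13, 967/16)
obs 9: x=-1/2 → posterior Inverse-Gamma(27/2, 969/16)
obs 10: x=2 → posterior Inverse-Gamma(14, 1001/16)
obs 11: x=-5/4 → posterior Inverse-Gamma(29/2, 2027/32)
obs 12: x=3/2 → posterior Inverse-Gamma(15, 2063/32)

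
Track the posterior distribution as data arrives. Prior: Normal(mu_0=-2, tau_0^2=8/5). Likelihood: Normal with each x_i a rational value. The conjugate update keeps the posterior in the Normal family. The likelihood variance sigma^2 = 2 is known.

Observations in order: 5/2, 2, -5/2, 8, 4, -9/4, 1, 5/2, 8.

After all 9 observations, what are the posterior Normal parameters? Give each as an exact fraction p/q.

mu_0=83/41, tau_0^2=8/41

obs 1: x=5/2 → posterior Normal(0, 8/9)
obs 2: x=2 → posterior Normal(8/13, 8/13)
obs 3: x=-5/2 → posterior Normal(-2/17, 8/17)
obs 4: x=8 → posterior Normal(10/7, 8/21)
obs 5: x=4 → posterior Normal(46/25, 8/25)
obs 6: x=-9/4 → posterior Normal(37/29, 8/29)
obs 7: x=1 → posterior Normal(41/33, 8/33)
obs 8: x=5/2 → posterior Normal(51/37, 8/37)
obs 9: x=8 → posterior Normal(83/41, 8/41)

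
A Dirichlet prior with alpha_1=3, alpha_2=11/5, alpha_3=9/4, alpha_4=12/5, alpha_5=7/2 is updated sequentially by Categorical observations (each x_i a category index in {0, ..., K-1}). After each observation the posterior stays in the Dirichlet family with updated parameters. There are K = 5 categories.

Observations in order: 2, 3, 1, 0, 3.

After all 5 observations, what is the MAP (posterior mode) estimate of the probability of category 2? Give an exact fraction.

obs 1: x=2 → posterior Dirichlet(3, 11/5, 13/4, 12/5, 7/2)
obs 2: x=3 → posterior Dirichlet(3, 11/5, 13/4, 17/5, 7/2)
obs 3: x=1 → posterior Dirichlet(3, 16/5, 13/4, 17/5, 7/2)
obs 4: x=0 → posterior Dirichlet(4, 16/5, 13/4, 17/5, 7/2)
obs 5: x=3 → posterior Dirichlet(4, 16/5, 13/4, 22/5, 7/2)

15/89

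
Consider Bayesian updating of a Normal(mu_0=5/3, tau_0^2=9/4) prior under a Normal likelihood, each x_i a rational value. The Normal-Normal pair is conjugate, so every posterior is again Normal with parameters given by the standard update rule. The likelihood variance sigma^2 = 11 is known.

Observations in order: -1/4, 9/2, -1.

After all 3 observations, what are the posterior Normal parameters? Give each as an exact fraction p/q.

mu_0=1231/852, tau_0^2=99/71

obs 1: x=-1/4 → posterior Normal(853/636, 99/53)
obs 2: x=9/2 → posterior Normal(1339/744, 99/62)
obs 3: x=-1 → posterior Normal(1231/852, 99/71)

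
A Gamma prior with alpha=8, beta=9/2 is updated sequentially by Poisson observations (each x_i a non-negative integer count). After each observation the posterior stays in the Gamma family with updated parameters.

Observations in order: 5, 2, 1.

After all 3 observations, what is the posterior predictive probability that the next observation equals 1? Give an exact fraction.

210189067382812500000/827240261886336764177

obs 1: x=5 → posterior Gamma(13, 11/2)
obs 2: x=2 → posterior Gamma(15, 13/2)
obs 3: x=1 → posterior Gamma(16, 15/2)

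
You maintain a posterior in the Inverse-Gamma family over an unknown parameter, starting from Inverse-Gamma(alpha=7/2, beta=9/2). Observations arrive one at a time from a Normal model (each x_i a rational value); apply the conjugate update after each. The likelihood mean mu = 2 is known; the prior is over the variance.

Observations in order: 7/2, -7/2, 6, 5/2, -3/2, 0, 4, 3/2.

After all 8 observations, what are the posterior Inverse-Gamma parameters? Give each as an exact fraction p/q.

obs 1: x=7/2 → posterior Inverse-Gamma(4, 45/8)
obs 2: x=-7/2 → posterior Inverse-Gamma(9/2, 83/4)
obs 3: x=6 → posterior Inverse-Gamma(5, 115/4)
obs 4: x=5/2 → posterior Inverse-Gamma(11/2, 231/8)
obs 5: x=-3/2 → posterior Inverse-Gamma(6, 35)
obs 6: x=0 → posterior Inverse-Gamma(13/2, 37)
obs 7: x=4 → posterior Inverse-Gamma(7, 39)
obs 8: x=3/2 → posterior Inverse-Gamma(15/2, 313/8)

alpha=15/2, beta=313/8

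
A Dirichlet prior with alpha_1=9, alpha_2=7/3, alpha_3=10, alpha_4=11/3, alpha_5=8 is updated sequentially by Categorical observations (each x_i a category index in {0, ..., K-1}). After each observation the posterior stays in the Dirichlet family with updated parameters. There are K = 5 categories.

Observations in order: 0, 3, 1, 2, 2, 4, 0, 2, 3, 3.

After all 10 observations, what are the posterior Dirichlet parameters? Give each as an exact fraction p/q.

alpha_1=11, alpha_2=10/3, alpha_3=13, alpha_4=20/3, alpha_5=9

obs 1: x=0 → posterior Dirichlet(10, 7/3, 10, 11/3, 8)
obs 2: x=3 → posterior Dirichlet(10, 7/3, 10, 14/3, 8)
obs 3: x=1 → posterior Dirichlet(10, 10/3, 10, 14/3, 8)
obs 4: x=2 → posterior Dirichlet(10, 10/3, 11, 14/3, 8)
obs 5: x=2 → posterior Dirichlet(10, 10/3, 12, 14/3, 8)
obs 6: x=4 → posterior Dirichlet(10, 10/3, 12, 14/3, 9)
obs 7: x=0 → posterior Dirichlet(11, 10/3, 12, 14/3, 9)
obs 8: x=2 → posterior Dirichlet(11, 10/3, 13, 14/3, 9)
obs 9: x=3 → posterior Dirichlet(11, 10/3, 13, 17/3, 9)
obs 10: x=3 → posterior Dirichlet(11, 10/3, 13, 20/3, 9)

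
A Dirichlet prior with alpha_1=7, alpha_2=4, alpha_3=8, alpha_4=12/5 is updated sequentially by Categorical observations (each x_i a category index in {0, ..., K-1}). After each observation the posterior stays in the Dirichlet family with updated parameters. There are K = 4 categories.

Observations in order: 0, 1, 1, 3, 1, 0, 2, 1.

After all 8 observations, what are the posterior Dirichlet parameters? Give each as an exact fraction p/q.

alpha_1=9, alpha_2=8, alpha_3=9, alpha_4=17/5

obs 1: x=0 → posterior Dirichlet(8, 4, 8, 12/5)
obs 2: x=1 → posterior Dirichlet(8, 5, 8, 12/5)
obs 3: x=1 → posterior Dirichlet(8, 6, 8, 12/5)
obs 4: x=3 → posterior Dirichlet(8, 6, 8, 17/5)
obs 5: x=1 → posterior Dirichlet(8, 7, 8, 17/5)
obs 6: x=0 → posterior Dirichlet(9, 7, 8, 17/5)
obs 7: x=2 → posterior Dirichlet(9, 7, 9, 17/5)
obs 8: x=1 → posterior Dirichlet(9, 8, 9, 17/5)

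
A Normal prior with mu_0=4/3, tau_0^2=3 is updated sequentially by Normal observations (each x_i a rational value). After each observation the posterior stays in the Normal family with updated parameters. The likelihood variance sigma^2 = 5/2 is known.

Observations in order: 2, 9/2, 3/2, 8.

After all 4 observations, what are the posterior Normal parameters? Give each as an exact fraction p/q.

mu_0=308/87, tau_0^2=15/29

obs 1: x=2 → posterior Normal(56/33, 15/11)
obs 2: x=9/2 → posterior Normal(137/51, 15/17)
obs 3: x=3/2 → posterior Normal(164/69, 15/23)
obs 4: x=8 → posterior Normal(308/87, 15/29)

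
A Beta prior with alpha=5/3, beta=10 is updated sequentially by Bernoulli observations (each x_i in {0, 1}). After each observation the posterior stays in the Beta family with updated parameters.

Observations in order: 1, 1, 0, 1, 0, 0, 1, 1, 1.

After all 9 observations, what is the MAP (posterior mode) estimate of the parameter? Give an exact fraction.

5/14

obs 1: x=1 → posterior Beta(8/3, 10)
obs 2: x=1 → posterior Beta(11/3, 10)
obs 3: x=0 → posterior Beta(11/3, 11)
obs 4: x=1 → posterior Beta(14/3, 11)
obs 5: x=0 → posterior Beta(14/3, 12)
obs 6: x=0 → posterior Beta(14/3, 13)
obs 7: x=1 → posterior Beta(17/3, 13)
obs 8: x=1 → posterior Beta(20/3, 13)
obs 9: x=1 → posterior Beta(23/3, 13)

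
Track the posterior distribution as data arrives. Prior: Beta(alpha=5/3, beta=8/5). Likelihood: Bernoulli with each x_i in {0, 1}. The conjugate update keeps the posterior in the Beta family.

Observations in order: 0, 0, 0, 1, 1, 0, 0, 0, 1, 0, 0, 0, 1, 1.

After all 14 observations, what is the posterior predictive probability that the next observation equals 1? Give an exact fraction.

100/259

obs 1: x=0 → posterior Beta(5/3, 13/5)
obs 2: x=0 → posterior Beta(5/3, 18/5)
obs 3: x=0 → posterior Beta(5/3, 23/5)
obs 4: x=1 → posterior Beta(8/3, 23/5)
obs 5: x=1 → posterior Beta(11/3, 23/5)
obs 6: x=0 → posterior Beta(11/3, 28/5)
obs 7: x=0 → posterior Beta(11/3, 33/5)
obs 8: x=0 → posterior Beta(11/3, 38/5)
obs 9: x=1 → posterior Beta(14/3, 38/5)
obs 10: x=0 → posterior Beta(14/3, 43/5)
obs 11: x=0 → posterior Beta(14/3, 48/5)
obs 12: x=0 → posterior Beta(14/3, 53/5)
obs 13: x=1 → posterior Beta(17/3, 53/5)
obs 14: x=1 → posterior Beta(20/3, 53/5)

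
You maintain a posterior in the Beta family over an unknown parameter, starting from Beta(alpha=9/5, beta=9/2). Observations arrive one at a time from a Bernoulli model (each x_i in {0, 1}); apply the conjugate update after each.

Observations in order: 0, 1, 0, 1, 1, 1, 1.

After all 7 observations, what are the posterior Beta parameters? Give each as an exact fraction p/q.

alpha=34/5, beta=13/2

obs 1: x=0 → posterior Beta(9/5, 11/2)
obs 2: x=1 → posterior Beta(14/5, 11/2)
obs 3: x=0 → posterior Beta(14/5, 13/2)
obs 4: x=1 → posterior Beta(19/5, 13/2)
obs 5: x=1 → posterior Beta(24/5, 13/2)
obs 6: x=1 → posterior Beta(29/5, 13/2)
obs 7: x=1 → posterior Beta(34/5, 13/2)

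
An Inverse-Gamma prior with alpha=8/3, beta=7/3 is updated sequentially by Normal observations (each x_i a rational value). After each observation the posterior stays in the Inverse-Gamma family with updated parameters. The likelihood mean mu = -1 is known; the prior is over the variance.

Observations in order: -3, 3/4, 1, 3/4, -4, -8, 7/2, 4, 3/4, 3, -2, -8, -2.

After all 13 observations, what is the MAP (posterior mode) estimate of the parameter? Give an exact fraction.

9221/976

obs 1: x=-3 → posterior Inverse-Gamma(19/6, 13/3)
obs 2: x=3/4 → posterior Inverse-Gamma(11/3, 563/96)
obs 3: x=1 → posterior Inverse-Gamma(25/6, 755/96)
obs 4: x=3/4 → posterior Inverse-Gamma(14/3, 451/48)
obs 5: x=-4 → posterior Inverse-Gamma(31/6, 667/48)
obs 6: x=-8 → posterior Inverse-Gamma(17/3, 1843/48)
obs 7: x=7/2 → posterior Inverse-Gamma(37/6, 2329/48)
obs 8: x=4 → posterior Inverse-Gamma(20/3, 2929/48)
obs 9: x=3/4 → posterior Inverse-Gamma(43/6, 6005/96)
obs 10: x=3 → posterior Inverse-Gamma(23/3, 6773/96)
obs 11: x=-2 → posterior Inverse-Gamma(49/6, 6821/96)
obs 12: x=-8 → posterior Inverse-Gamma(26/3, 9173/96)
obs 13: x=-2 → posterior Inverse-Gamma(55/6, 9221/96)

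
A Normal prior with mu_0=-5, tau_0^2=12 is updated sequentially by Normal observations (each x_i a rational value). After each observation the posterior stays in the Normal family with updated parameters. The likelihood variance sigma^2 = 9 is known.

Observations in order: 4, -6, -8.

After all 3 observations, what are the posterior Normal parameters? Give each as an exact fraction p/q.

obs 1: x=4 → posterior Normal(1/7, 36/7)
obs 2: x=-6 → posterior Normal(-23/11, 36/11)
obs 3: x=-8 → posterior Normal(-11/3, 12/5)

mu_0=-11/3, tau_0^2=12/5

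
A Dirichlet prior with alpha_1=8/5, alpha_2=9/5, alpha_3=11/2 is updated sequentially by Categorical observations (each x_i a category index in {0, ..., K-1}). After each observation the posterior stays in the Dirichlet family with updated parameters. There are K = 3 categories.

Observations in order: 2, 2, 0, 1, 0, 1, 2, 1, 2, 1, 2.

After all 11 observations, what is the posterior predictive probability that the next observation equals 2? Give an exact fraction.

105/199

obs 1: x=2 → posterior Dirichlet(8/5, 9/5, 13/2)
obs 2: x=2 → posterior Dirichlet(8/5, 9/5, 15/2)
obs 3: x=0 → posterior Dirichlet(13/5, 9/5, 15/2)
obs 4: x=1 → posterior Dirichlet(13/5, 14/5, 15/2)
obs 5: x=0 → posterior Dirichlet(18/5, 14/5, 15/2)
obs 6: x=1 → posterior Dirichlet(18/5, 19/5, 15/2)
obs 7: x=2 → posterior Dirichlet(18/5, 19/5, 17/2)
obs 8: x=1 → posterior Dirichlet(18/5, 24/5, 17/2)
obs 9: x=2 → posterior Dirichlet(18/5, 24/5, 19/2)
obs 10: x=1 → posterior Dirichlet(18/5, 29/5, 19/2)
obs 11: x=2 → posterior Dirichlet(18/5, 29/5, 21/2)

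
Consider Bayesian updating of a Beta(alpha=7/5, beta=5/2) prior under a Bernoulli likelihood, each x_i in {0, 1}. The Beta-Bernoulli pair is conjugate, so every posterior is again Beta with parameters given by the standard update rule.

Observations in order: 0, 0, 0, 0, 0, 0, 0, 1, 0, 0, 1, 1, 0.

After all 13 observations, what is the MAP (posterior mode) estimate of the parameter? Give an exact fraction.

obs 1: x=0 → posterior Beta(7/5, 7/2)
obs 2: x=0 → posterior Beta(7/5, 9/2)
obs 3: x=0 → posterior Beta(7/5, 11/2)
obs 4: x=0 → posterior Beta(7/5, 13/2)
obs 5: x=0 → posterior Beta(7/5, 15/2)
obs 6: x=0 → posterior Beta(7/5, 17/2)
obs 7: x=0 → posterior Beta(7/5, 19/2)
obs 8: x=1 → posterior Beta(12/5, 19/2)
obs 9: x=0 → posterior Beta(12/5, 21/2)
obs 10: x=0 → posterior Beta(12/5, 23/2)
obs 11: x=1 → posterior Beta(17/5, 23/2)
obs 12: x=1 → posterior Beta(22/5, 23/2)
obs 13: x=0 → posterior Beta(22/5, 25/2)

34/149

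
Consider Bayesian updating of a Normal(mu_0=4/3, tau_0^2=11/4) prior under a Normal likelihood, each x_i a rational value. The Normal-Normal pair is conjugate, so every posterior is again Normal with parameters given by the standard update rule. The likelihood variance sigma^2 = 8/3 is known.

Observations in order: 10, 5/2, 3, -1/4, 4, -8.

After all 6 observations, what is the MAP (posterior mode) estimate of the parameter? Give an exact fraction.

obs 1: x=10 → posterior Normal(86/15, 88/65)
obs 2: x=5/2 → posterior Normal(2731/588, 44/49)
obs 3: x=3 → posterior Normal(3325/786, 88/131)
obs 4: x=-1/4 → posterior Normal(6551/1968, 22/41)
obs 5: x=4 → posterior Normal(8135/2364, 88/197)
obs 6: x=-8 → posterior Normal(4967/2760, 44/115)

4967/2760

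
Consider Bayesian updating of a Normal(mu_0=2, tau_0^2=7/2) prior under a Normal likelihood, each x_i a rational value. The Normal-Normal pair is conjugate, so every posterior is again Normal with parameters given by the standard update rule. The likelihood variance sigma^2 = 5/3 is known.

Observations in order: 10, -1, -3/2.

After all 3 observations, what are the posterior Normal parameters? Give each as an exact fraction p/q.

mu_0=355/146, tau_0^2=35/73

obs 1: x=10 → posterior Normal(230/31, 35/31)
obs 2: x=-1 → posterior Normal(209/52, 35/52)
obs 3: x=-3/2 → posterior Normal(355/146, 35/73)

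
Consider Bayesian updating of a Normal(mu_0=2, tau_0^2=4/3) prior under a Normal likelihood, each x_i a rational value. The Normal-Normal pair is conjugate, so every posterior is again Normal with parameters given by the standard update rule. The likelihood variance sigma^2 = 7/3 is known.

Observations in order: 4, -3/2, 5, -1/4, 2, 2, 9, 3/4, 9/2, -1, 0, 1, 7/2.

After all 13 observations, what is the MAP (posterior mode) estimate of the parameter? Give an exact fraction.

obs 1: x=4 → posterior Normal(30/11, 28/33)
obs 2: x=-3/2 → posterior Normal(8/5, 28/45)
obs 3: x=5 → posterior Normal(44/19, 28/57)
obs 4: x=-1/4 → posterior Normal(43/23, 28/69)
obs 5: x=2 → posterior Normal(17/9, 28/81)
obs 6: x=2 → posterior Normal(59/31, 28/93)
obs 7: x=9 → posterior Normal(19/7, 4/15)
obs 8: x=3/4 → posterior Normal(98/39, 28/117)
obs 9: x=9/2 → posterior Normal(116/43, 28/129)
obs 10: x=-1 → posterior Normal(112/47, 28/141)
obs 11: x=0 → posterior Normal(112/51, 28/153)
obs 12: x=1 → posterior Normal(116/55, 28/165)
obs 13: x=7/2 → posterior Normal(130/59, 28/177)

130/59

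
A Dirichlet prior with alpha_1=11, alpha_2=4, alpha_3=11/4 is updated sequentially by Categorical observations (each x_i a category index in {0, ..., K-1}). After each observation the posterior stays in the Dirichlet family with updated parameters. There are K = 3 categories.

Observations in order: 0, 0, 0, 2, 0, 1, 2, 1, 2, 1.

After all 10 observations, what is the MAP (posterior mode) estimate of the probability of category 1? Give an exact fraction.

8/33

obs 1: x=0 → posterior Dirichlet(12, 4, 11/4)
obs 2: x=0 → posterior Dirichlet(13, 4, 11/4)
obs 3: x=0 → posterior Dirichlet(14, 4, 11/4)
obs 4: x=2 → posterior Dirichlet(14, 4, 15/4)
obs 5: x=0 → posterior Dirichlet(15, 4, 15/4)
obs 6: x=1 → posterior Dirichlet(15, 5, 15/4)
obs 7: x=2 → posterior Dirichlet(15, 5, 19/4)
obs 8: x=1 → posterior Dirichlet(15, 6, 19/4)
obs 9: x=2 → posterior Dirichlet(15, 6, 23/4)
obs 10: x=1 → posterior Dirichlet(15, 7, 23/4)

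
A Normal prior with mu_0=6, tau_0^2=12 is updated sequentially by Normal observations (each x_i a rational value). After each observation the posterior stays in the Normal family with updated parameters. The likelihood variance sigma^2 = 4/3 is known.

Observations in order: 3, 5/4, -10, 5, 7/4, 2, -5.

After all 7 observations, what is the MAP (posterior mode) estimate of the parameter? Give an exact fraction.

obs 1: x=3 → posterior Normal(33/10, 6/5)
obs 2: x=5/4 → posterior Normal(177/76, 12/19)
obs 3: x=-10 → posterior Normal(-183/112, 3/7)
obs 4: x=5 → posterior Normal(-3/148, 12/37)
obs 5: x=7/4 → posterior Normal(15/46, 6/23)
obs 6: x=2 → posterior Normal(3/5, 12/55)
obs 7: x=-5 → posterior Normal(-3/16, 3/16)

-3/16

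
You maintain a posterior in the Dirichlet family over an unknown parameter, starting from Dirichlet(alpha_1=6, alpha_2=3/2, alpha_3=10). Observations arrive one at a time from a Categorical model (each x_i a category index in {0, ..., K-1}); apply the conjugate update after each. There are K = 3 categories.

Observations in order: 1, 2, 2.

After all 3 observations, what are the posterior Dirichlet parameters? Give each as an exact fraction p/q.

obs 1: x=1 → posterior Dirichlet(6, 5/2, 10)
obs 2: x=2 → posterior Dirichlet(6, 5/2, 11)
obs 3: x=2 → posterior Dirichlet(6, 5/2, 12)

alpha_1=6, alpha_2=5/2, alpha_3=12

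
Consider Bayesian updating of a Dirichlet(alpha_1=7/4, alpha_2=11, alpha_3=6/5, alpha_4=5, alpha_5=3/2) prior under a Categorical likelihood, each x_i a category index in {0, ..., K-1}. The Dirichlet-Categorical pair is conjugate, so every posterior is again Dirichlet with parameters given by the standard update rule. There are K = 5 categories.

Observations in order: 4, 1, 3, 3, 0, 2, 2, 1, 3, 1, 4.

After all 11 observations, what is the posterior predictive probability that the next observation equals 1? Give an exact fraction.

280/629

obs 1: x=4 → posterior Dirichlet(7/4, 11, 6/5, 5, 5/2)
obs 2: x=1 → posterior Dirichlet(7/4, 12, 6/5, 5, 5/2)
obs 3: x=3 → posterior Dirichlet(7/4, 12, 6/5, 6, 5/2)
obs 4: x=3 → posterior Dirichlet(7/4, 12, 6/5, 7, 5/2)
obs 5: x=0 → posterior Dirichlet(11/4, 12, 6/5, 7, 5/2)
obs 6: x=2 → posterior Dirichlet(11/4, 12, 11/5, 7, 5/2)
obs 7: x=2 → posterior Dirichlet(11/4, 12, 16/5, 7, 5/2)
obs 8: x=1 → posterior Dirichlet(11/4, 13, 16/5, 7, 5/2)
obs 9: x=3 → posterior Dirichlet(11/4, 13, 16/5, 8, 5/2)
obs 10: x=1 → posterior Dirichlet(11/4, 14, 16/5, 8, 5/2)
obs 11: x=4 → posterior Dirichlet(11/4, 14, 16/5, 8, 7/2)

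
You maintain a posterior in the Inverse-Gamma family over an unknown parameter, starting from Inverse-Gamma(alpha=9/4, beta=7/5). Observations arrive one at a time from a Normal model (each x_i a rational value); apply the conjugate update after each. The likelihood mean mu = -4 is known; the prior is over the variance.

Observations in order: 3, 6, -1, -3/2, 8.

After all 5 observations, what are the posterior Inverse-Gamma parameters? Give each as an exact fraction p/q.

obs 1: x=3 → posterior Inverse-Gamma(11/4, 259/10)
obs 2: x=6 → posterior Inverse-Gamma(13/4, 759/10)
obs 3: x=-1 → posterior Inverse-Gamma(15/4, 402/5)
obs 4: x=-3/2 → posterior Inverse-Gamma(17/4, 3341/40)
obs 5: x=8 → posterior Inverse-Gamma(19/4, 6221/40)

alpha=19/4, beta=6221/40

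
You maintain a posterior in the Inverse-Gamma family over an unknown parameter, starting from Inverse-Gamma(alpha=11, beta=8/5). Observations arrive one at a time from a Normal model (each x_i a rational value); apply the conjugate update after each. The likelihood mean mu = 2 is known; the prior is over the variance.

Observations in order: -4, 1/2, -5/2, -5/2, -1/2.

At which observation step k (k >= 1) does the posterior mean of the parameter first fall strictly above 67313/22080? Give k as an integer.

k = 4

obs 1: x=-4 → posterior Inverse-Gamma(23/2, 98/5)
obs 2: x=1/2 → posterior Inverse-Gamma(12, 829/40)
obs 3: x=-5/2 → posterior Inverse-Gamma(25/2, 617/20)
obs 4: x=-5/2 → posterior Inverse-Gamma(13, 1639/40)
obs 5: x=-1/2 → posterior Inverse-Gamma(27/2, 441/10)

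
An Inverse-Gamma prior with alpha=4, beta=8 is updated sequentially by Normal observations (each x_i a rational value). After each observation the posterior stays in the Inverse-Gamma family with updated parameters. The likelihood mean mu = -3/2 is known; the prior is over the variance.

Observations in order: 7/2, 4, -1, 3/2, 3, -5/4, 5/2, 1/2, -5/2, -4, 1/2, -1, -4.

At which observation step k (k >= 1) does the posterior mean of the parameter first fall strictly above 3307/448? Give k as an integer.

k = 2

obs 1: x=7/2 → posterior Inverse-Gamma(9/2, 41/2)
obs 2: x=4 → posterior Inverse-Gamma(5, 285/8)
obs 3: x=-1 → posterior Inverse-Gamma(11/2, 143/4)
obs 4: x=3/2 → posterior Inverse-Gamma(6, 161/4)
obs 5: x=3 → posterior Inverse-Gamma(13/2, 403/8)
obs 6: x=-5/4 → posterior Inverse-Gamma(7, 1613/32)
obs 7: x=5/2 → posterior Inverse-Gamma(15/2, 1869/32)
obs 8: x=1/2 → posterior Inverse-Gamma(8, 1933/32)
obs 9: x=-5/2 → posterior Inverse-Gamma(17/2, 1949/32)
obs 10: x=-4 → posterior Inverse-Gamma(9, 2049/32)
obs 11: x=1/2 → posterior Inverse-Gamma(19/2, 2113/32)
obs 12: x=-1 → posterior Inverse-Gamma(10, 2117/32)
obs 13: x=-4 → posterior Inverse-Gamma(21/2, 2217/32)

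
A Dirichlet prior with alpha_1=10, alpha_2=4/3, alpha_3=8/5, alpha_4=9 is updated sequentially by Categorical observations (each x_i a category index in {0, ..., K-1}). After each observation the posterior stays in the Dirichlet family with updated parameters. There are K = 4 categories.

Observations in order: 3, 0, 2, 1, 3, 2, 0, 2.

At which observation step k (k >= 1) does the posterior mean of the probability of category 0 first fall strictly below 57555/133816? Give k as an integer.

obs 1: x=3 → posterior Dirichlet(10, 4/3, 8/5, 10)
obs 2: x=0 → posterior Dirichlet(11, 4/3, 8/5, 10)
obs 3: x=2 → posterior Dirichlet(11, 4/3, 13/5, 10)
obs 4: x=1 → posterior Dirichlet(11, 7/3, 13/5, 10)
obs 5: x=3 → posterior Dirichlet(11, 7/3, 13/5, 11)
obs 6: x=2 → posterior Dirichlet(11, 7/3, 18/5, 11)
obs 7: x=0 → posterior Dirichlet(12, 7/3, 18/5, 11)
obs 8: x=2 → posterior Dirichlet(12, 7/3, 23/5, 11)

k = 4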